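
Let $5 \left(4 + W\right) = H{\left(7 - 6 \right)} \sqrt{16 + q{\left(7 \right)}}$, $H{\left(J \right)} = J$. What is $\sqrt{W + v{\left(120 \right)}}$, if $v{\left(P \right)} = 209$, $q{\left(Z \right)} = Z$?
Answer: $\frac{\sqrt{5125 + 5 \sqrt{23}}}{5} \approx 14.351$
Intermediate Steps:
$W = -4 + \frac{\sqrt{23}}{5}$ ($W = -4 + \frac{\left(7 - 6\right) \sqrt{16 + 7}}{5} = -4 + \frac{\left(7 - 6\right) \sqrt{23}}{5} = -4 + \frac{1 \sqrt{23}}{5} = -4 + \frac{\sqrt{23}}{5} \approx -3.0408$)
$\sqrt{W + v{\left(120 \right)}} = \sqrt{\left(-4 + \frac{\sqrt{23}}{5}\right) + 209} = \sqrt{205 + \frac{\sqrt{23}}{5}}$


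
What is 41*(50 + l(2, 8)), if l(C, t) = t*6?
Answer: 4018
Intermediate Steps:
l(C, t) = 6*t
41*(50 + l(2, 8)) = 41*(50 + 6*8) = 41*(50 + 48) = 41*98 = 4018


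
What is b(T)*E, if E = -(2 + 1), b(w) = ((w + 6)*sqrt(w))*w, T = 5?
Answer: -165*sqrt(5) ≈ -368.95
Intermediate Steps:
b(w) = w**(3/2)*(6 + w) (b(w) = ((6 + w)*sqrt(w))*w = (sqrt(w)*(6 + w))*w = w**(3/2)*(6 + w))
E = -3 (E = -1*3 = -3)
b(T)*E = (5**(3/2)*(6 + 5))*(-3) = ((5*sqrt(5))*11)*(-3) = (55*sqrt(5))*(-3) = -165*sqrt(5)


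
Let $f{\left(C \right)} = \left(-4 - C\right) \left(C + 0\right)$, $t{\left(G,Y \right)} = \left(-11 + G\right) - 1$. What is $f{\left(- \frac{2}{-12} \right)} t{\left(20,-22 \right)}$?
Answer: $- \frac{50}{9} \approx -5.5556$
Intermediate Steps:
$t{\left(G,Y \right)} = -12 + G$
$f{\left(C \right)} = C \left(-4 - C\right)$ ($f{\left(C \right)} = \left(-4 - C\right) C = C \left(-4 - C\right)$)
$f{\left(- \frac{2}{-12} \right)} t{\left(20,-22 \right)} = - - \frac{2}{-12} \left(4 - \frac{2}{-12}\right) \left(-12 + 20\right) = - \left(-2\right) \left(- \frac{1}{12}\right) \left(4 - - \frac{1}{6}\right) 8 = \left(-1\right) \frac{1}{6} \left(4 + \frac{1}{6}\right) 8 = \left(-1\right) \frac{1}{6} \cdot \frac{25}{6} \cdot 8 = \left(- \frac{25}{36}\right) 8 = - \frac{50}{9}$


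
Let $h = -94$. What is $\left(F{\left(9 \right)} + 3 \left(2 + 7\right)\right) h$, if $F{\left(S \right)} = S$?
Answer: $-3384$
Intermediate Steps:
$\left(F{\left(9 \right)} + 3 \left(2 + 7\right)\right) h = \left(9 + 3 \left(2 + 7\right)\right) \left(-94\right) = \left(9 + 3 \cdot 9\right) \left(-94\right) = \left(9 + 27\right) \left(-94\right) = 36 \left(-94\right) = -3384$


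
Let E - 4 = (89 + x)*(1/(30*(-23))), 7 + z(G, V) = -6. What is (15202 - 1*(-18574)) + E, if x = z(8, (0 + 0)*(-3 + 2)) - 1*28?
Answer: 3884692/115 ≈ 33780.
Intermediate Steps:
z(G, V) = -13 (z(G, V) = -7 - 6 = -13)
x = -41 (x = -13 - 1*28 = -13 - 28 = -41)
E = 452/115 (E = 4 + (89 - 41)*(1/(30*(-23))) = 4 + 48*((1/30)*(-1/23)) = 4 + 48*(-1/690) = 4 - 8/115 = 452/115 ≈ 3.9304)
(15202 - 1*(-18574)) + E = (15202 - 1*(-18574)) + 452/115 = (15202 + 18574) + 452/115 = 33776 + 452/115 = 3884692/115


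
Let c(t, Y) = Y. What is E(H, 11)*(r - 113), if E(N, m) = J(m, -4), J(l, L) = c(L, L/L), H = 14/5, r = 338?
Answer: 225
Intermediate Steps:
H = 14/5 (H = 14*(⅕) = 14/5 ≈ 2.8000)
J(l, L) = 1 (J(l, L) = L/L = 1)
E(N, m) = 1
E(H, 11)*(r - 113) = 1*(338 - 113) = 1*225 = 225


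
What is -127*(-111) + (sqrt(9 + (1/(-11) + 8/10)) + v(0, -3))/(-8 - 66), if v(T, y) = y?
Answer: 1043181/74 - sqrt(29370)/4070 ≈ 14097.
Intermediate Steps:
-127*(-111) + (sqrt(9 + (1/(-11) + 8/10)) + v(0, -3))/(-8 - 66) = -127*(-111) + (sqrt(9 + (1/(-11) + 8/10)) - 3)/(-8 - 66) = 14097 + (sqrt(9 + (1*(-1/11) + 8*(1/10))) - 3)/(-74) = 14097 + (sqrt(9 + (-1/11 + 4/5)) - 3)*(-1/74) = 14097 + (sqrt(9 + 39/55) - 3)*(-1/74) = 14097 + (sqrt(534/55) - 3)*(-1/74) = 14097 + (sqrt(29370)/55 - 3)*(-1/74) = 14097 + (-3 + sqrt(29370)/55)*(-1/74) = 14097 + (3/74 - sqrt(29370)/4070) = 1043181/74 - sqrt(29370)/4070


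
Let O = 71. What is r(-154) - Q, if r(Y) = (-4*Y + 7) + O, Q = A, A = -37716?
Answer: 38410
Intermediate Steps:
Q = -37716
r(Y) = 78 - 4*Y (r(Y) = (-4*Y + 7) + 71 = (7 - 4*Y) + 71 = 78 - 4*Y)
r(-154) - Q = (78 - 4*(-154)) - 1*(-37716) = (78 + 616) + 37716 = 694 + 37716 = 38410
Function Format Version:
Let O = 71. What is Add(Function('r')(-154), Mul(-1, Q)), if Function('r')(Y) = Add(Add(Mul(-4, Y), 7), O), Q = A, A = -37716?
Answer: 38410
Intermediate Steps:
Q = -37716
Function('r')(Y) = Add(78, Mul(-4, Y)) (Function('r')(Y) = Add(Add(Mul(-4, Y), 7), 71) = Add(Add(7, Mul(-4, Y)), 71) = Add(78, Mul(-4, Y)))
Add(Function('r')(-154), Mul(-1, Q)) = Add(Add(78, Mul(-4, -154)), Mul(-1, -37716)) = Add(Add(78, 616), 37716) = Add(694, 37716) = 38410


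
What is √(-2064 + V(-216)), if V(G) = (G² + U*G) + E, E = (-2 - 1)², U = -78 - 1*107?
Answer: √84561 ≈ 290.79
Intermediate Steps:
U = -185 (U = -78 - 107 = -185)
E = 9 (E = (-3)² = 9)
V(G) = 9 + G² - 185*G (V(G) = (G² - 185*G) + 9 = 9 + G² - 185*G)
√(-2064 + V(-216)) = √(-2064 + (9 + (-216)² - 185*(-216))) = √(-2064 + (9 + 46656 + 39960)) = √(-2064 + 86625) = √84561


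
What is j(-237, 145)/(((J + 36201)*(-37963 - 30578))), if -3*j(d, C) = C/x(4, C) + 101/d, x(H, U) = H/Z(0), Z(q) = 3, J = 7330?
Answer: 102691/8485524122724 ≈ 1.2102e-8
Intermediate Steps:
x(H, U) = H/3
j(d, C) = -101/(3*d) - C/4 (j(d, C) = -(C/(((⅓)*4)) + 101/d)/3 = -(C/(4/3) + 101/d)/3 = -(C*(¾) + 101/d)/3 = -(3*C/4 + 101/d)/3 = -(101/d + 3*C/4)/3 = -101/(3*d) - C/4)
j(-237, 145)/(((J + 36201)*(-37963 - 30578))) = (-101/3/(-237) - ¼*145)/(((7330 + 36201)*(-37963 - 30578))) = (-101/3*(-1/237) - 145/4)/((43531*(-68541))) = (101/711 - 145/4)/(-2983658271) = -102691/2844*(-1/2983658271) = 102691/8485524122724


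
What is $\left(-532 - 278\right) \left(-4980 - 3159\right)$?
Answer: $6592590$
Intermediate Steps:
$\left(-532 - 278\right) \left(-4980 - 3159\right) = \left(-810\right) \left(-8139\right) = 6592590$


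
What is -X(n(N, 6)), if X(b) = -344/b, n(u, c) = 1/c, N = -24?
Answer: 2064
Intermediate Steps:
-X(n(N, 6)) = -(-344)/(1/6) = -(-344)/⅙ = -(-344)*6 = -1*(-2064) = 2064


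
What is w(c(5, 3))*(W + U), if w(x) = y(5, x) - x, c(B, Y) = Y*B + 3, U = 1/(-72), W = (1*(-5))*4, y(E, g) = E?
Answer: 18733/72 ≈ 260.18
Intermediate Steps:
W = -20 (W = -5*4 = -20)
U = -1/72 ≈ -0.013889
c(B, Y) = 3 + B*Y (c(B, Y) = B*Y + 3 = 3 + B*Y)
w(x) = 5 - x
w(c(5, 3))*(W + U) = (5 - (3 + 5*3))*(-20 - 1/72) = (5 - (3 + 15))*(-1441/72) = (5 - 1*18)*(-1441/72) = (5 - 18)*(-1441/72) = -13*(-1441/72) = 18733/72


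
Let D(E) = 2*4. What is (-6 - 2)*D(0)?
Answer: -64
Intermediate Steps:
D(E) = 8
(-6 - 2)*D(0) = (-6 - 2)*8 = -8*8 = -64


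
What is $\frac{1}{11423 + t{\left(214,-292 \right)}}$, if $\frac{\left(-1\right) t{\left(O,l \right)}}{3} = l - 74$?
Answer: $\frac{1}{12521} \approx 7.9866 \cdot 10^{-5}$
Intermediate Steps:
$t{\left(O,l \right)} = 222 - 3 l$ ($t{\left(O,l \right)} = - 3 \left(l - 74\right) = - 3 \left(-74 + l\right) = 222 - 3 l$)
$\frac{1}{11423 + t{\left(214,-292 \right)}} = \frac{1}{11423 + \left(222 - -876\right)} = \frac{1}{11423 + \left(222 + 876\right)} = \frac{1}{11423 + 1098} = \frac{1}{12521}$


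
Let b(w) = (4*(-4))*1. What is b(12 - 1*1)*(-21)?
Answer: 336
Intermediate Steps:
b(w) = -16 (b(w) = -16*1 = -16)
b(12 - 1*1)*(-21) = -16*(-21) = 336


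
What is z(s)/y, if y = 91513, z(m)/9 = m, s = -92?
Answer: -828/91513 ≈ -0.0090479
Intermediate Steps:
z(m) = 9*m
z(s)/y = (9*(-92))/91513 = -828*1/91513 = -828/91513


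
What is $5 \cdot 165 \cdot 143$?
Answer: $117975$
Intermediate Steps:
$5 \cdot 165 \cdot 143 = 825 \cdot 143 = 117975$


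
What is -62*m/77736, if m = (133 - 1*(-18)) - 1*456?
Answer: 9455/38868 ≈ 0.24326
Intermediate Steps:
m = -305 (m = (133 + 18) - 456 = 151 - 456 = -305)
-62*m/77736 = -62*(-305)/77736 = 18910*(1/77736) = 9455/38868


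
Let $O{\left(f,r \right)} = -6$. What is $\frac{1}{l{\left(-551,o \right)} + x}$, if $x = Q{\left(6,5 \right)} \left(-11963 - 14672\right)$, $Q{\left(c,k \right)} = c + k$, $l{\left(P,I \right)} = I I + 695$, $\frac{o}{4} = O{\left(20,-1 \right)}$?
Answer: $- \frac{1}{291714} \approx -3.428 \cdot 10^{-6}$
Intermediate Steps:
$o = -24$ ($o = 4 \left(-6\right) = -24$)
$l{\left(P,I \right)} = 695 + I^{2}$ ($l{\left(P,I \right)} = I^{2} + 695 = 695 + I^{2}$)
$x = -292985$ ($x = \left(6 + 5\right) \left(-11963 - 14672\right) = 11 \left(-11963 - 14672\right) = 11 \left(-26635\right) = -292985$)
$\frac{1}{l{\left(-551,o \right)} + x} = \frac{1}{\left(695 + \left(-24\right)^{2}\right) - 292985} = \frac{1}{\left(695 + 576\right) - 292985} = \frac{1}{1271 - 292985} = \frac{1}{-291714} = - \frac{1}{291714}$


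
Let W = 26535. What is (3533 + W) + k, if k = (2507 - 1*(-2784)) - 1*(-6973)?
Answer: 42332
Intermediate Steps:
k = 12264 (k = (2507 + 2784) + 6973 = 5291 + 6973 = 12264)
(3533 + W) + k = (3533 + 26535) + 12264 = 30068 + 12264 = 42332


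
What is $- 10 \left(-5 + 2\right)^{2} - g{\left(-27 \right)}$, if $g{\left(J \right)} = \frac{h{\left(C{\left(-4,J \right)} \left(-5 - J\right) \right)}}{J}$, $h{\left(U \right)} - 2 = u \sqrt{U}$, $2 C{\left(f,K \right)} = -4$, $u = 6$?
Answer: $- \frac{2428}{27} + \frac{4 i \sqrt{11}}{9} \approx -89.926 + 1.4741 i$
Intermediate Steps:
$C{\left(f,K \right)} = -2$ ($C{\left(f,K \right)} = \frac{1}{2} \left(-4\right) = -2$)
$h{\left(U \right)} = 2 + 6 \sqrt{U}$
$g{\left(J \right)} = \frac{2 + 6 \sqrt{10 + 2 J}}{J}$ ($g{\left(J \right)} = \frac{2 + 6 \sqrt{- 2 \left(-5 - J\right)}}{J} = \frac{2 + 6 \sqrt{10 + 2 J}}{J}$)
$- 10 \left(-5 + 2\right)^{2} - g{\left(-27 \right)} = - 10 \left(-5 + 2\right)^{2} - \frac{2 + 6 \sqrt{10 + 2 \left(-27\right)}}{-27} = - 10 \left(-3\right)^{2} - - \frac{2 + 6 \sqrt{10 - 54}}{27} = \left(-10\right) 9 - - \frac{2 + 6 \sqrt{-44}}{27} = -90 - - \frac{2 + 6 \cdot 2 i \sqrt{11}}{27} = -90 - - \frac{2 + 12 i \sqrt{11}}{27} = -90 - \left(- \frac{2}{27} - \frac{4 i \sqrt{11}}{9}\right) = -90 + \left(\frac{2}{27} + \frac{4 i \sqrt{11}}{9}\right) = - \frac{2428}{27} + \frac{4 i \sqrt{11}}{9}$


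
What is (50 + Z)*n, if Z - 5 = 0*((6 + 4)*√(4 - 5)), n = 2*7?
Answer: 770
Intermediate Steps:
n = 14
Z = 5 (Z = 5 + 0*((6 + 4)*√(4 - 5)) = 5 + 0*(10*√(-1)) = 5 + 0*(10*I) = 5 + 0 = 5)
(50 + Z)*n = (50 + 5)*14 = 55*14 = 770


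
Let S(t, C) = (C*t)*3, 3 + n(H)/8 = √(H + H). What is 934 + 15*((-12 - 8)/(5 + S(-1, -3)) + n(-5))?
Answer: 3868/7 + 120*I*√10 ≈ 552.57 + 379.47*I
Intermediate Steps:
n(H) = -24 + 8*√2*√H (n(H) = -24 + 8*√(H + H) = -24 + 8*√(2*H) = -24 + 8*(√2*√H) = -24 + 8*√2*√H)
S(t, C) = 3*C*t
934 + 15*((-12 - 8)/(5 + S(-1, -3)) + n(-5)) = 934 + 15*((-12 - 8)/(5 + 3*(-3)*(-1)) + (-24 + 8*√2*√(-5))) = 934 + 15*(-20/(5 + 9) + (-24 + 8*√2*(I*√5))) = 934 + 15*(-20/14 + (-24 + 8*I*√10)) = 934 + 15*(-20*1/14 + (-24 + 8*I*√10)) = 934 + 15*(-10/7 + (-24 + 8*I*√10)) = 934 + 15*(-178/7 + 8*I*√10) = 934 + (-2670/7 + 120*I*√10) = 3868/7 + 120*I*√10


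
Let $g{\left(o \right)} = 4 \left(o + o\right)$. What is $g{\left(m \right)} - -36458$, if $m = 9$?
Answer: $36530$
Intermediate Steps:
$g{\left(o \right)} = 8 o$ ($g{\left(o \right)} = 4 \cdot 2 o = 8 o$)
$g{\left(m \right)} - -36458 = 8 \cdot 9 - -36458 = 72 + 36458 = 36530$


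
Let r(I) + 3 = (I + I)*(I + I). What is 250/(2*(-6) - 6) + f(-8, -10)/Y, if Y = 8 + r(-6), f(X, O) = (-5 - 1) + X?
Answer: -18751/1341 ≈ -13.983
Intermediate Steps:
r(I) = -3 + 4*I² (r(I) = -3 + (I + I)*(I + I) = -3 + (2*I)*(2*I) = -3 + 4*I²)
f(X, O) = -6 + X
Y = 149 (Y = 8 + (-3 + 4*(-6)²) = 8 + (-3 + 4*36) = 8 + (-3 + 144) = 8 + 141 = 149)
250/(2*(-6) - 6) + f(-8, -10)/Y = 250/(2*(-6) - 6) + (-6 - 8)/149 = 250/(-12 - 6) - 14*1/149 = 250/(-18) - 14/149 = 250*(-1/18) - 14/149 = -125/9 - 14/149 = -18751/1341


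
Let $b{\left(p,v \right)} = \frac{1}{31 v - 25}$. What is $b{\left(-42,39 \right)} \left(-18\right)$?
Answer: $- \frac{9}{592} \approx -0.015203$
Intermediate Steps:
$b{\left(p,v \right)} = \frac{1}{-25 + 31 v}$
$b{\left(-42,39 \right)} \left(-18\right) = \frac{1}{-25 + 31 \cdot 39} \left(-18\right) = \frac{1}{-25 + 1209} \left(-18\right) = \frac{1}{1184} \left(-18\right) = - \frac{9}{592}$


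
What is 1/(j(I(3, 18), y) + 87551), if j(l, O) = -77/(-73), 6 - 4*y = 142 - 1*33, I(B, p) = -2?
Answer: 73/6391300 ≈ 1.1422e-5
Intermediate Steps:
y = -103/4 (y = 3/2 - (142 - 1*33)/4 = 3/2 - (142 - 33)/4 = 3/2 - ¼*109 = 3/2 - 109/4 = -103/4 ≈ -25.750)
j(l, O) = 77/73 (j(l, O) = -77*(-1/73) = 77/73)
1/(j(I(3, 18), y) + 87551) = 1/(77/73 + 87551) = 1/(6391300/73) = 73/6391300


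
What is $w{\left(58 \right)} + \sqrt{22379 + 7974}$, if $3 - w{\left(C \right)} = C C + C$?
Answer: $-3419 + \sqrt{30353} \approx -3244.8$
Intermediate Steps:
$w{\left(C \right)} = 3 - C - C^{2}$ ($w{\left(C \right)} = 3 - \left(C C + C\right) = 3 - \left(C^{2} + C\right) = 3 - \left(C + C^{2}\right) = 3 - C - C^{2}$)
$w{\left(58 \right)} + \sqrt{22379 + 7974} = \left(3 - 58 - 58^{2}\right) + \sqrt{22379 + 7974} = \left(3 - 58 - 3364\right) + \sqrt{30353} = -3419 + \sqrt{30353}$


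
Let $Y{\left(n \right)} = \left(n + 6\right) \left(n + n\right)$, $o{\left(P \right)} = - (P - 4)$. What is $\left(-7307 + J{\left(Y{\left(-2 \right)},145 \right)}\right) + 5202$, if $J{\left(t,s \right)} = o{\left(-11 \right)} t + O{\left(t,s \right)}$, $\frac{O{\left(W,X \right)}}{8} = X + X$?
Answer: $-25$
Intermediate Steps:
$O{\left(W,X \right)} = 16 X$ ($O{\left(W,X \right)} = 8 \left(X + X\right) = 8 \cdot 2 X = 16 X$)
$o{\left(P \right)} = 4 - P$ ($o{\left(P \right)} = - (-4 + P) = 4 - P$)
$Y{\left(n \right)} = 2 n \left(6 + n\right)$ ($Y{\left(n \right)} = \left(6 + n\right) 2 n = 2 n \left(6 + n\right)$)
$J{\left(t,s \right)} = 15 t + 16 s$ ($J{\left(t,s \right)} = \left(4 - -11\right) t + 16 s = \left(4 + 11\right) t + 16 s = 15 t + 16 s$)
$\left(-7307 + J{\left(Y{\left(-2 \right)},145 \right)}\right) + 5202 = \left(-7307 + \left(15 \cdot 2 \left(-2\right) \left(6 - 2\right) + 16 \cdot 145\right)\right) + 5202 = \left(-7307 + \left(15 \cdot 2 \left(-2\right) 4 + 2320\right)\right) + 5202 = \left(-7307 + \left(15 \left(-16\right) + 2320\right)\right) + 5202 = \left(-7307 + \left(-240 + 2320\right)\right) + 5202 = \left(-7307 + 2080\right) + 5202 = -5227 + 5202 = -25$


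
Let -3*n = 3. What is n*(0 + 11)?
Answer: -11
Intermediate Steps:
n = -1 (n = -1/3*3 = -1)
n*(0 + 11) = -(0 + 11) = -1*11 = -11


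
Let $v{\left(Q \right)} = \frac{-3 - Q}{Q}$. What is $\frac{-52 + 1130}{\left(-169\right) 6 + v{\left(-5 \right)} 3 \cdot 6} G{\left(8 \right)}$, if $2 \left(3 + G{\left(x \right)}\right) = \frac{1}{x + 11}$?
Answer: $\frac{304535}{97014} \approx 3.1391$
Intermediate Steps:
$G{\left(x \right)} = -3 + \frac{1}{2 \left(11 + x\right)}$ ($G{\left(x \right)} = -3 + \frac{1}{2 \left(x + 11\right)} = -3 + \frac{1}{2 \left(11 + x\right)}$)
$v{\left(Q \right)} = \frac{-3 - Q}{Q}$
$\frac{-52 + 1130}{\left(-169\right) 6 + v{\left(-5 \right)} 3 \cdot 6} G{\left(8 \right)} = \frac{-52 + 1130}{\left(-169\right) 6 + \frac{-3 - -5}{-5} \cdot 3 \cdot 6} \frac{-65 - 48}{2 \left(11 + 8\right)} = \frac{1078}{-1014 + - \frac{-3 + 5}{5} \cdot 3 \cdot 6} \frac{-65 - 48}{2 \cdot 19} = \frac{1078}{-1014 + \left(- \frac{1}{5}\right) 2 \cdot 3 \cdot 6} \cdot \frac{1}{2} \cdot \frac{1}{19} \left(-113\right) = \frac{1078}{-1014 + \left(- \frac{2}{5}\right) 3 \cdot 6} \left(- \frac{113}{38}\right) = \frac{1078}{-1014 - \frac{36}{5}} \left(- \frac{113}{38}\right) = \frac{1078}{- \frac{5106}{5}} \left(- \frac{113}{38}\right) = 1078 \left(- \frac{5}{5106}\right) \left(- \frac{113}{38}\right) = \left(- \frac{2695}{2553}\right) \left(- \frac{113}{38}\right) = \frac{304535}{97014}$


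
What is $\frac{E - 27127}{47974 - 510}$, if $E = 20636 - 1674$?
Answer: $- \frac{8165}{47464} \approx -0.17203$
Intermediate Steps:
$E = 18962$ ($E = 20636 - 1674 = 18962$)
$\frac{E - 27127}{47974 - 510} = \frac{18962 - 27127}{47974 - 510} = - \frac{8165}{47464}$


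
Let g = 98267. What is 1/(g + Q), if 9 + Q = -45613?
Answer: 1/52645 ≈ 1.8995e-5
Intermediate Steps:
Q = -45622 (Q = -9 - 45613 = -45622)
1/(g + Q) = 1/(98267 - 45622) = 1/52645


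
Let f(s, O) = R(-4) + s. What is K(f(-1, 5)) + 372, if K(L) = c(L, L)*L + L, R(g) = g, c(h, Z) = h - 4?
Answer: 412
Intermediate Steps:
c(h, Z) = -4 + h
f(s, O) = -4 + s
K(L) = L + L*(-4 + L) (K(L) = (-4 + L)*L + L = L*(-4 + L) + L = L + L*(-4 + L))
K(f(-1, 5)) + 372 = (-4 - 1)*(-3 + (-4 - 1)) + 372 = -5*(-3 - 5) + 372 = -5*(-8) + 372 = 40 + 372 = 412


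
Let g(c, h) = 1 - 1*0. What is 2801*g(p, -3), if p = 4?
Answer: 2801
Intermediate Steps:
g(c, h) = 1 (g(c, h) = 1 + 0 = 1)
2801*g(p, -3) = 2801*1 = 2801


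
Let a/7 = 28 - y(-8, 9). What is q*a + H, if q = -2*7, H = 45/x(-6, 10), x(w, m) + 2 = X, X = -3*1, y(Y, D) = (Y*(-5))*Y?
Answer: -34113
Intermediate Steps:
y(Y, D) = -5*Y**2 (y(Y, D) = (-5*Y)*Y = -5*Y**2)
X = -3
x(w, m) = -5 (x(w, m) = -2 - 3 = -5)
H = -9 (H = 45/(-5) = 45*(-1/5) = -9)
q = -14
a = 2436 (a = 7*(28 - (-5)*(-8)**2) = 7*(28 - (-5)*64) = 7*(28 - 1*(-320)) = 7*(28 + 320) = 7*348 = 2436)
q*a + H = -14*2436 - 9 = -34104 - 9 = -34113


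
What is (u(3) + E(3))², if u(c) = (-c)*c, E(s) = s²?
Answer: 0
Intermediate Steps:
u(c) = -c²
(u(3) + E(3))² = (-1*3² + 3²)² = (-1*9 + 9)² = (-9 + 9)² = 0² = 0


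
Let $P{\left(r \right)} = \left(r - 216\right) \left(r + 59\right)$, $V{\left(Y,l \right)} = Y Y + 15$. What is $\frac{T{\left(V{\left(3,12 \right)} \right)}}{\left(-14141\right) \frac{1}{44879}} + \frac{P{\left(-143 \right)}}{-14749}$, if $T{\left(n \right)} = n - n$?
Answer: $- \frac{4308}{2107} \approx -2.0446$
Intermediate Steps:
$V{\left(Y,l \right)} = 15 + Y^{2}$ ($V{\left(Y,l \right)} = Y^{2} + 15 = 15 + Y^{2}$)
$P{\left(r \right)} = \left(-216 + r\right) \left(59 + r\right)$
$T{\left(n \right)} = 0$
$\frac{T{\left(V{\left(3,12 \right)} \right)}}{\left(-14141\right) \frac{1}{44879}} + \frac{P{\left(-143 \right)}}{-14749} = \frac{0}{\left(-14141\right) \frac{1}{44879}} + \frac{-12744 + \left(-143\right)^{2} - -22451}{-14749} = \frac{0}{\left(-14141\right) \frac{1}{44879}} + \left(-12744 + 20449 + 22451\right) \left(- \frac{1}{14749}\right) = \frac{0}{- \frac{14141}{44879}} + 30156 \left(- \frac{1}{14749}\right) = 0 \left(- \frac{44879}{14141}\right) - \frac{4308}{2107} = 0 - \frac{4308}{2107} = - \frac{4308}{2107}$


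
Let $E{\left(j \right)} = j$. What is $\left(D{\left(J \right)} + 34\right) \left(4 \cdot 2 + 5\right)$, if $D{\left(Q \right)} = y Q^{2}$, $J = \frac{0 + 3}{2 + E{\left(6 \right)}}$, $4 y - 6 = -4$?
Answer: $\frac{56693}{128} \approx 442.91$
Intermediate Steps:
$y = \frac{1}{2}$ ($y = \frac{3}{2} + \frac{1}{4} \left(-4\right) = \frac{3}{2} - 1 = \frac{1}{2} \approx 0.5$)
$J = \frac{3}{8}$ ($J = \frac{0 + 3}{2 + 6} = \frac{3}{8} \approx 0.375$)
$D{\left(Q \right)} = \frac{Q^{2}}{2}$
$\left(D{\left(J \right)} + 34\right) \left(4 \cdot 2 + 5\right) = \left(\frac{\left(\frac{3}{8}\right)^{2}}{2} + 34\right) \left(4 \cdot 2 + 5\right) = \left(\frac{1}{2} \cdot \frac{9}{64} + 34\right) \left(8 + 5\right) = \left(\frac{9}{128} + 34\right) 13 = \frac{4361}{128} \cdot 13 = \frac{56693}{128}$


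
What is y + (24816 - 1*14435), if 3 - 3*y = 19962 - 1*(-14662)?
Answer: -3478/3 ≈ -1159.3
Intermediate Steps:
y = -34621/3 (y = 1 - (19962 - 1*(-14662))/3 = 1 - (19962 + 14662)/3 = 1 - ⅓*34624 = 1 - 34624/3 = -34621/3 ≈ -11540.)
y + (24816 - 1*14435) = -34621/3 + (24816 - 1*14435) = -34621/3 + (24816 - 14435) = -34621/3 + 10381 = -3478/3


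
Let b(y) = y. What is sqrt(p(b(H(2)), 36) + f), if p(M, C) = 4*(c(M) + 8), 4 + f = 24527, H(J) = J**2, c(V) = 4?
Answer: sqrt(24571) ≈ 156.75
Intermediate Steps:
f = 24523 (f = -4 + 24527 = 24523)
p(M, C) = 48 (p(M, C) = 4*(4 + 8) = 4*12 = 48)
sqrt(p(b(H(2)), 36) + f) = sqrt(48 + 24523) = sqrt(24571)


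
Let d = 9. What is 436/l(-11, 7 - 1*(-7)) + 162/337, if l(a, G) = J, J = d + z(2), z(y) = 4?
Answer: 149038/4381 ≈ 34.019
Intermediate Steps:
J = 13 (J = 9 + 4 = 13)
l(a, G) = 13
436/l(-11, 7 - 1*(-7)) + 162/337 = 436/13 + 162/337 = 149038/4381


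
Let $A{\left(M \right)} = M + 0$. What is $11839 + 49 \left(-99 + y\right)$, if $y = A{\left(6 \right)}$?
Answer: $7282$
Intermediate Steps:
$A{\left(M \right)} = M$
$y = 6$
$11839 + 49 \left(-99 + y\right) = 11839 + 49 \left(-99 + 6\right) = 11839 + 49 \left(-93\right) = 11839 - 4557 = 7282$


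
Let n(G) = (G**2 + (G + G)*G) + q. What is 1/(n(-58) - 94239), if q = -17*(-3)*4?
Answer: -1/83943 ≈ -1.1913e-5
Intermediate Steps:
q = 204 (q = 51*4 = 204)
n(G) = 204 + 3*G**2 (n(G) = (G**2 + (G + G)*G) + 204 = (G**2 + (2*G)*G) + 204 = (G**2 + 2*G**2) + 204 = 3*G**2 + 204 = 204 + 3*G**2)
1/(n(-58) - 94239) = 1/((204 + 3*(-58)**2) - 94239) = 1/((204 + 3*3364) - 94239) = 1/((204 + 10092) - 94239) = 1/(10296 - 94239) = 1/(-83943) = -1/83943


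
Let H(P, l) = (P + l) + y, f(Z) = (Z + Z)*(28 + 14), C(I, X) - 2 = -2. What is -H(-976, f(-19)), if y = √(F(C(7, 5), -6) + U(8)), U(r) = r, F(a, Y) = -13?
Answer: 2572 - I*√5 ≈ 2572.0 - 2.2361*I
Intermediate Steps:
C(I, X) = 0 (C(I, X) = 2 - 2 = 0)
f(Z) = 84*Z (f(Z) = (2*Z)*42 = 84*Z)
y = I*√5 (y = √(-13 + 8) = √(-5) = I*√5 ≈ 2.2361*I)
H(P, l) = P + l + I*√5 (H(P, l) = (P + l) + I*√5 = P + l + I*√5)
-H(-976, f(-19)) = -(-976 + 84*(-19) + I*√5) = -(-976 - 1596 + I*√5) = -(-2572 + I*√5) = 2572 - I*√5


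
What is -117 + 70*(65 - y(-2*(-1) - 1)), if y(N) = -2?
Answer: 4573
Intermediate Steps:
-117 + 70*(65 - y(-2*(-1) - 1)) = -117 + 70*(65 - 1*(-2)) = -117 + 70*(65 + 2) = -117 + 70*67 = -117 + 4690 = 4573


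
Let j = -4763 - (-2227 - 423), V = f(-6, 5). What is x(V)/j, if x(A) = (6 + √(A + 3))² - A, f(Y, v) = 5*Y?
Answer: -39/2113 - 36*I*√3/2113 ≈ -0.018457 - 0.02951*I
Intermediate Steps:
V = -30 (V = 5*(-6) = -30)
j = -2113 (j = -4763 - 1*(-2650) = -4763 + 2650 = -2113)
x(A) = (6 + √(3 + A))² - A
x(V)/j = (39 + 12*√(3 - 30))/(-2113) = (39 + 12*√(-27))*(-1/2113) = (39 + 12*(3*I*√3))*(-1/2113) = (39 + 36*I*√3)*(-1/2113) = -39/2113 - 36*I*√3/2113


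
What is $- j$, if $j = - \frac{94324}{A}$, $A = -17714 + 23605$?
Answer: $\frac{94324}{5891} \approx 16.012$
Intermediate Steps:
$A = 5891$
$j = - \frac{94324}{5891} \approx -16.012$
$- j = \left(-1\right) \left(- \frac{94324}{5891}\right) = \frac{94324}{5891}$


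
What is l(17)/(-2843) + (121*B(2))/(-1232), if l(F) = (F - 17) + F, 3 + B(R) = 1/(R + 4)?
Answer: 520217/1910496 ≈ 0.27229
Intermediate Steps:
B(R) = -3 + 1/(4 + R) (B(R) = -3 + 1/(R + 4) = -3 + 1/(4 + R))
l(F) = -17 + 2*F (l(F) = (-17 + F) + F = -17 + 2*F)
l(17)/(-2843) + (121*B(2))/(-1232) = (-17 + 2*17)/(-2843) + (121*((-11 - 3*2)/(4 + 2)))/(-1232) = (-17 + 34)*(-1/2843) + (121*((-11 - 6)/6))*(-1/1232) = 17*(-1/2843) + (121*((⅙)*(-17)))*(-1/1232) = -17/2843 + (121*(-17/6))*(-1/1232) = -17/2843 - 2057/6*(-1/1232) = -17/2843 + 187/672 = 520217/1910496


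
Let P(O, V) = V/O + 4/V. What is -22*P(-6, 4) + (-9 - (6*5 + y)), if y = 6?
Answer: -157/3 ≈ -52.333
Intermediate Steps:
P(O, V) = 4/V + V/O
-22*P(-6, 4) + (-9 - (6*5 + y)) = -22*(4/4 + 4/(-6)) + (-9 - (6*5 + 6)) = -22*(4*(¼) + 4*(-⅙)) + (-9 - (30 + 6)) = -22*(1 - ⅔) + (-9 - 1*36) = -22*⅓ + (-9 - 36) = -22/3 - 45 = -157/3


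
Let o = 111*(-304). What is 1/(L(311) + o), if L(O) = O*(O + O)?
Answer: 1/159698 ≈ 6.2618e-6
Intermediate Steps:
L(O) = 2*O² (L(O) = O*(2*O) = 2*O²)
o = -33744
1/(L(311) + o) = 1/(2*311² - 33744) = 1/(2*96721 - 33744) = 1/(193442 - 33744) = 1/159698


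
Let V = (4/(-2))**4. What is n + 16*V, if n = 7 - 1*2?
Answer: 261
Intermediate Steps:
n = 5 (n = 7 - 2 = 5)
V = 16 (V = (4*(-1/2))**4 = (-2)**4 = 16)
n + 16*V = 5 + 16*16 = 5 + 256 = 261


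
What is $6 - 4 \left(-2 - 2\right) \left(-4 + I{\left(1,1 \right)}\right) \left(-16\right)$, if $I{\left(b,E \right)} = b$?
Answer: $4608$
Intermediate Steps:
$6 - 4 \left(-2 - 2\right) \left(-4 + I{\left(1,1 \right)}\right) \left(-16\right) = 6 - 4 \left(-2 - 2\right) \left(-4 + 1\right) \left(-16\right) = 6 \left(-4\right) \left(-4\right) \left(-3\right) \left(-16\right) = 6 \cdot 16 \left(-3\right) \left(-16\right) = 6 \left(-48\right) \left(-16\right) = \left(-288\right) \left(-16\right) = 4608$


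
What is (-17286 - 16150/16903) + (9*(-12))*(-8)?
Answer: -277597216/16903 ≈ -16423.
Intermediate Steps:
(-17286 - 16150/16903) + (9*(-12))*(-8) = (-17286 - 16150*1/16903) - 108*(-8) = (-17286 - 16150/16903) + 864 = -292201408/16903 + 864 = -277597216/16903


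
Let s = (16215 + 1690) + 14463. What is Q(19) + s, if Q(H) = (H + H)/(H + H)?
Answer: 32369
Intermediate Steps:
Q(H) = 1 (Q(H) = (2*H)/((2*H)) = (2*H)*(1/(2*H)) = 1)
s = 32368 (s = 17905 + 14463 = 32368)
Q(19) + s = 1 + 32368 = 32369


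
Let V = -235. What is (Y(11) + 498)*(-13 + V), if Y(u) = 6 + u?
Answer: -127720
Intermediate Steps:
(Y(11) + 498)*(-13 + V) = ((6 + 11) + 498)*(-13 - 235) = (17 + 498)*(-248) = 515*(-248) = -127720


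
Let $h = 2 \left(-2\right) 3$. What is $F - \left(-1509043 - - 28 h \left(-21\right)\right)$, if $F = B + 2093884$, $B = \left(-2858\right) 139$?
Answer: $3198609$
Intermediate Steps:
$B = -397262$
$h = -12$ ($h = \left(-4\right) 3 = -12$)
$F = 1696622$ ($F = -397262 + 2093884 = 1696622$)
$F - \left(-1509043 - - 28 h \left(-21\right)\right) = 1696622 - \left(-1509043 - \left(-28\right) \left(-12\right) \left(-21\right)\right) = 1696622 - \left(-1509043 - 336 \left(-21\right)\right) = 1696622 - \left(-1509043 - -7056\right) = 1696622 - \left(-1509043 + 7056\right) = 1696622 - -1501987 = 1696622 + 1501987 = 3198609$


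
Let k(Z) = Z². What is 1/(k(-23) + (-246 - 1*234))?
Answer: 1/49 ≈ 0.020408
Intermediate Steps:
1/(k(-23) + (-246 - 1*234)) = 1/((-23)² + (-246 - 1*234)) = 1/(529 + (-246 - 234)) = 1/(529 - 480) = 1/49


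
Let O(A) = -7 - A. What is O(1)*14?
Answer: -112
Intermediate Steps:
O(1)*14 = (-7 - 1*1)*14 = (-7 - 1)*14 = -8*14 = -112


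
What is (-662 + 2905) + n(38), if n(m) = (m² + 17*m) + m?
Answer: 4371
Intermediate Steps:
n(m) = m² + 18*m
(-662 + 2905) + n(38) = (-662 + 2905) + 38*(18 + 38) = 2243 + 38*56 = 2243 + 2128 = 4371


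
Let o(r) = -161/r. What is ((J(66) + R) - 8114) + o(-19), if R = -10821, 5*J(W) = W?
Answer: -1796766/95 ≈ -18913.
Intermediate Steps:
J(W) = W/5
((J(66) + R) - 8114) + o(-19) = (((⅕)*66 - 10821) - 8114) - 161/(-19) = ((66/5 - 10821) - 8114) - 161*(-1/19) = (-54039/5 - 8114) + 161/19 = -94609/5 + 161/19 = -1796766/95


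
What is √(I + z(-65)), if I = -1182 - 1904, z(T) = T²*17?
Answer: √68739 ≈ 262.18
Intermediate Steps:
z(T) = 17*T²
I = -3086
√(I + z(-65)) = √(-3086 + 17*(-65)²) = √(-3086 + 17*4225) = √(-3086 + 71825) = √68739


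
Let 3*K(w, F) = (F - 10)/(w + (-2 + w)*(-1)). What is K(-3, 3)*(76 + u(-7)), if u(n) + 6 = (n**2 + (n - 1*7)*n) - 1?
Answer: -252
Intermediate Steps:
K(w, F) = -5/3 + F/6 (K(w, F) = ((F - 10)/(w + (-2 + w)*(-1)))/3 = ((-10 + F)/(w + (2 - w)))/3 = ((-10 + F)/2)/3 = ((-10 + F)*(1/2))/3 = (-5 + F/2)/3 = -5/3 + F/6)
u(n) = -7 + n**2 + n*(-7 + n) (u(n) = -6 + ((n**2 + (n - 1*7)*n) - 1) = -6 + ((n**2 + (n - 7)*n) - 1) = -6 + ((n**2 + (-7 + n)*n) - 1) = -6 + ((n**2 + n*(-7 + n)) - 1) = -6 + (-1 + n**2 + n*(-7 + n)) = -7 + n**2 + n*(-7 + n))
K(-3, 3)*(76 + u(-7)) = (-5/3 + (1/6)*3)*(76 + (-7 - 7*(-7) + 2*(-7)**2)) = (-5/3 + 1/2)*(76 + (-7 + 49 + 2*49)) = -7*(76 + (-7 + 49 + 98))/6 = -7*(76 + 140)/6 = -7/6*216 = -252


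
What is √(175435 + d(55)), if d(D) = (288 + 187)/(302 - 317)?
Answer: √1578630/3 ≈ 418.81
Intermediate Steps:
d(D) = -95/3 (d(D) = 475/(-15) = 475*(-1/15) = -95/3)
√(175435 + d(55)) = √(175435 - 95/3) = √(526210/3) = √1578630/3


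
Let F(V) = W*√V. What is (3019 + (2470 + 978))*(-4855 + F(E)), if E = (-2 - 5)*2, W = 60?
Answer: -31397285 + 388020*I*√14 ≈ -3.1397e+7 + 1.4518e+6*I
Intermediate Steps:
E = -14 (E = -7*2 = -14)
F(V) = 60*√V
(3019 + (2470 + 978))*(-4855 + F(E)) = (3019 + (2470 + 978))*(-4855 + 60*√(-14)) = (3019 + 3448)*(-4855 + 60*(I*√14)) = 6467*(-4855 + 60*I*√14) = -31397285 + 388020*I*√14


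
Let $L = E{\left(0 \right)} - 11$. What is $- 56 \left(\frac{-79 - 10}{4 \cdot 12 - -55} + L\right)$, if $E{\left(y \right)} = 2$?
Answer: $\frac{56896}{103} \approx 552.39$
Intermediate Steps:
$L = -9$ ($L = 2 - 11 = -9$)
$- 56 \left(\frac{-79 - 10}{4 \cdot 12 - -55} + L\right) = - 56 \left(\frac{-79 - 10}{4 \cdot 12 - -55} - 9\right) = - 56 \left(\frac{-79 - 10}{48 + 55} - 9\right) = - 56 \left(- \frac{89}{103} - 9\right) = \left(-56\right) \left(- \frac{1016}{103}\right) = \frac{56896}{103}$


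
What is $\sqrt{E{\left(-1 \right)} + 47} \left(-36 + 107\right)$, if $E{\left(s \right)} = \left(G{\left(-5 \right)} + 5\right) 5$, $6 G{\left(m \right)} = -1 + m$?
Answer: $71 \sqrt{67} \approx 581.16$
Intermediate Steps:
$G{\left(m \right)} = - \frac{1}{6} + \frac{m}{6}$ ($G{\left(m \right)} = \frac{-1 + m}{6} = - \frac{1}{6} + \frac{m}{6}$)
$E{\left(s \right)} = 20$ ($E{\left(s \right)} = \left(\left(- \frac{1}{6} + \frac{1}{6} \left(-5\right)\right) + 5\right) 5 = \left(\left(- \frac{1}{6} - \frac{5}{6}\right) + 5\right) 5 = \left(-1 + 5\right) 5 = 4 \cdot 5 = 20$)
$\sqrt{E{\left(-1 \right)} + 47} \left(-36 + 107\right) = \sqrt{20 + 47} \left(-36 + 107\right) = \sqrt{67} \cdot 71 = 71 \sqrt{67}$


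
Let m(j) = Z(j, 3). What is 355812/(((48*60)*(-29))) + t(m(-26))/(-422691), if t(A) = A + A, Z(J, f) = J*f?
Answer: -4177375027/980643120 ≈ -4.2598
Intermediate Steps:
m(j) = 3*j (m(j) = j*3 = 3*j)
t(A) = 2*A
355812/(((48*60)*(-29))) + t(m(-26))/(-422691) = 355812/(((48*60)*(-29))) + (2*(3*(-26)))/(-422691) = 355812/((2880*(-29))) + (2*(-78))*(-1/422691) = 355812/(-83520) - 156*(-1/422691) = 355812*(-1/83520) + 52/140897 = -29651/6960 + 52/140897 = -4177375027/980643120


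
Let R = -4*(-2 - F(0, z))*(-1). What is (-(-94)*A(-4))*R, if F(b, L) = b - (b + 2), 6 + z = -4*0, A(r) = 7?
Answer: 0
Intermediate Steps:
z = -6 (z = -6 - 4*0 = -6 + 0 = -6)
F(b, L) = -2 (F(b, L) = b - (2 + b) = b + (-2 - b) = -2)
R = 0 (R = -4*(-2 - 1*(-2))*(-1) = -4*(-2 + 2)*(-1) = -4*0*(-1) = 0*(-1) = 0)
(-(-94)*A(-4))*R = -(-94)*7*0 = -94*(-7)*0 = 658*0 = 0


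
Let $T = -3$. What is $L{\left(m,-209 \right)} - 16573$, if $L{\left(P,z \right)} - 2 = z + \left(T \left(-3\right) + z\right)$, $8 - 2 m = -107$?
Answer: $-16980$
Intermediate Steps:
$m = \frac{115}{2}$ ($m = 4 - - \frac{107}{2} = 4 + \frac{107}{2} = \frac{115}{2} \approx 57.5$)
$L{\left(P,z \right)} = 11 + 2 z$ ($L{\left(P,z \right)} = 2 + \left(z + \left(\left(-3\right) \left(-3\right) + z\right)\right) = 2 + \left(z + \left(9 + z\right)\right) = 2 + \left(9 + 2 z\right) = 11 + 2 z$)
$L{\left(m,-209 \right)} - 16573 = \left(11 + 2 \left(-209\right)\right) - 16573 = \left(11 - 418\right) - 16573 = -407 - 16573 = -16980$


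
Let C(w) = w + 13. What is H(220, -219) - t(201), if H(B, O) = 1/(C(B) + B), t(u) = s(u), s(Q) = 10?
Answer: -4529/453 ≈ -9.9978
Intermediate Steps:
t(u) = 10
C(w) = 13 + w
H(B, O) = 1/(13 + 2*B) (H(B, O) = 1/((13 + B) + B) = 1/(13 + 2*B))
H(220, -219) - t(201) = 1/(13 + 2*220) - 1*10 = 1/(13 + 440) - 10 = 1/453 - 10 = -4529/453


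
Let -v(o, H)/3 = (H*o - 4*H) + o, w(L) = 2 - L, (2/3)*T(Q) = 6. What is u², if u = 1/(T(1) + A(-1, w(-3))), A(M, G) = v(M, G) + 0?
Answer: 1/7569 ≈ 0.00013212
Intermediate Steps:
T(Q) = 9 (T(Q) = (3/2)*6 = 9)
v(o, H) = -3*o + 12*H - 3*H*o (v(o, H) = -3*((H*o - 4*H) + o) = -3*((-4*H + H*o) + o) = -3*(o - 4*H + H*o) = -3*o + 12*H - 3*H*o)
A(M, G) = -3*M + 12*G - 3*G*M (A(M, G) = (-3*M + 12*G - 3*G*M) + 0 = -3*M + 12*G - 3*G*M)
u = 1/87 (u = 1/(9 + (-3*(-1) + 12*(2 - 1*(-3)) - 3*(2 - 1*(-3))*(-1))) = 1/(9 + (3 + 12*(2 + 3) - 3*(2 + 3)*(-1))) = 1/(9 + (3 + 12*5 - 3*5*(-1))) = 1/(9 + (3 + 60 + 15)) = 1/(9 + 78) = 1/87 ≈ 0.011494)
u² = (1/87)² = 1/7569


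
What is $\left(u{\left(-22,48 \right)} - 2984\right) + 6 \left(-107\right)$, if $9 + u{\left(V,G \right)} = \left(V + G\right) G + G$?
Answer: $-2339$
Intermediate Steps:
$u{\left(V,G \right)} = -9 + G + G \left(G + V\right)$ ($u{\left(V,G \right)} = -9 + \left(\left(V + G\right) G + G\right) = -9 + \left(\left(G + V\right) G + G\right) = -9 + \left(G \left(G + V\right) + G\right) = -9 + \left(G + G \left(G + V\right)\right) = -9 + G + G \left(G + V\right)$)
$\left(u{\left(-22,48 \right)} - 2984\right) + 6 \left(-107\right) = \left(\left(-9 + 48 + 48^{2} + 48 \left(-22\right)\right) - 2984\right) + 6 \left(-107\right) = \left(\left(-9 + 48 + 2304 - 1056\right) - 2984\right) - 642 = \left(1287 - 2984\right) - 642 = -1697 - 642 = -2339$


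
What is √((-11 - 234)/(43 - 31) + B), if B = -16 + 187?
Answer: √5421/6 ≈ 12.271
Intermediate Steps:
B = 171
√((-11 - 234)/(43 - 31) + B) = √((-11 - 234)/(43 - 31) + 171) = √(-245/12 + 171) = √(1807/12) = √5421/6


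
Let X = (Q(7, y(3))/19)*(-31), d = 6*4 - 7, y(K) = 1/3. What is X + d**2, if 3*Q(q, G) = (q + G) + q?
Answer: 48086/171 ≈ 281.20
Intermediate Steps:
y(K) = 1/3
d = 17 (d = 24 - 7 = 17)
Q(q, G) = G/3 + 2*q/3 (Q(q, G) = ((q + G) + q)/3 = ((G + q) + q)/3 = (G + 2*q)/3 = G/3 + 2*q/3)
X = -1333/171 (X = (((1/3)*(1/3) + (2/3)*7)/19)*(-31) = ((1/9 + 14/3)/19)*(-31) = ((1/19)*(43/9))*(-31) = (43/171)*(-31) = -1333/171 ≈ -7.7953)
X + d**2 = -1333/171 + 17**2 = -1333/171 + 289 = 48086/171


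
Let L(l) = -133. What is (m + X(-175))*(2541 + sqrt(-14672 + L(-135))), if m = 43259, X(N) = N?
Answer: 109476444 + 129252*I*sqrt(1645) ≈ 1.0948e+8 + 5.2423e+6*I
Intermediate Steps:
(m + X(-175))*(2541 + sqrt(-14672 + L(-135))) = (43259 - 175)*(2541 + sqrt(-14672 - 133)) = 43084*(2541 + sqrt(-14805)) = 43084*(2541 + 3*I*sqrt(1645)) = 109476444 + 129252*I*sqrt(1645)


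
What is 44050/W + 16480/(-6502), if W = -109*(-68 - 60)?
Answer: 14121035/22678976 ≈ 0.62265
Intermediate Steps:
W = 13952 (W = -109*(-128) = 13952)
44050/W + 16480/(-6502) = 44050/13952 + 16480/(-6502) = 44050*(1/13952) + 16480*(-1/6502) = 22025/6976 - 8240/3251 = 14121035/22678976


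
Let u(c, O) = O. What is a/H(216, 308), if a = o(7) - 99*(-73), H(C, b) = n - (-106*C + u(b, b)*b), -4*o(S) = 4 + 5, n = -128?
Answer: -9633/96128 ≈ -0.10021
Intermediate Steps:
o(S) = -9/4 (o(S) = -(4 + 5)/4 = -¼*9 = -9/4)
H(C, b) = -128 - b² + 106*C (H(C, b) = -128 - (-106*C + b*b) = -128 - (-106*C + b²) = -128 - (b² - 106*C) = -128 + (-b² + 106*C) = -128 - b² + 106*C)
a = 28899/4 (a = -9/4 - 99*(-73) = -9/4 + 7227 = 28899/4 ≈ 7224.8)
a/H(216, 308) = 28899/(4*(-128 - 1*308² + 106*216)) = 28899/(4*(-128 - 1*94864 + 22896)) = 28899/(4*(-128 - 94864 + 22896)) = (28899/4)/(-72096) = (28899/4)*(-1/72096) = -9633/96128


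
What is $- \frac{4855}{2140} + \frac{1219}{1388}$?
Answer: $- \frac{51626}{37129} \approx -1.3904$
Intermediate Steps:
$- \frac{4855}{2140} + \frac{1219}{1388} = \left(-4855\right) \frac{1}{2140} + 1219 \cdot \frac{1}{1388} = - \frac{971}{428} + \frac{1219}{1388} = - \frac{51626}{37129}$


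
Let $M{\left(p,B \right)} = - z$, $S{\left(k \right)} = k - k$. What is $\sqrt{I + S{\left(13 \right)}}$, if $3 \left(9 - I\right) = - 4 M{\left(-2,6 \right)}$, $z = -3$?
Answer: $\sqrt{13} \approx 3.6056$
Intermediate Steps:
$S{\left(k \right)} = 0$
$M{\left(p,B \right)} = 3$ ($M{\left(p,B \right)} = \left(-1\right) \left(-3\right) = 3$)
$I = 13$ ($I = 9 - \frac{\left(-4\right) 3}{3} = 9 - -4 = 9 + 4 = 13$)
$\sqrt{I + S{\left(13 \right)}} = \sqrt{13 + 0} = \sqrt{13}$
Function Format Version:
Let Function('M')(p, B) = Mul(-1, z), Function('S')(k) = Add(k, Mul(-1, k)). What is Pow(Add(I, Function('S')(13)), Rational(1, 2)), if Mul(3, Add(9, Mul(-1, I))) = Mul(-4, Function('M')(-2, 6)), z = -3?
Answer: Pow(13, Rational(1, 2)) ≈ 3.6056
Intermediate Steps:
Function('S')(k) = 0
Function('M')(p, B) = 3 (Function('M')(p, B) = Mul(-1, -3) = 3)
I = 13 (I = Add(9, Mul(Rational(-1, 3), Mul(-4, 3))) = Add(9, Mul(Rational(-1, 3), -12)) = Add(9, 4) = 13)
Pow(Add(I, Function('S')(13)), Rational(1, 2)) = Pow(Add(13, 0), Rational(1, 2)) = Pow(13, Rational(1, 2))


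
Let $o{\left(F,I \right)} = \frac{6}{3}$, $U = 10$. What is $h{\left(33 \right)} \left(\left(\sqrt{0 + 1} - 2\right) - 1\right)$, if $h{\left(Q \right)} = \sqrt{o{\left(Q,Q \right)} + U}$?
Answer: $- 4 \sqrt{3} \approx -6.9282$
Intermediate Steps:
$o{\left(F,I \right)} = 2$ ($o{\left(F,I \right)} = 6 \cdot \frac{1}{3} = 2$)
$h{\left(Q \right)} = 2 \sqrt{3}$ ($h{\left(Q \right)} = \sqrt{2 + 10} = \sqrt{12} = 2 \sqrt{3}$)
$h{\left(33 \right)} \left(\left(\sqrt{0 + 1} - 2\right) - 1\right) = 2 \sqrt{3} \left(\left(\sqrt{0 + 1} - 2\right) - 1\right) = 2 \sqrt{3} \left(\left(\sqrt{1} - 2\right) - 1\right) = 2 \sqrt{3} \left(\left(1 - 2\right) - 1\right) = 2 \sqrt{3} \left(-1 - 1\right) = 2 \sqrt{3} \left(-2\right) = - 4 \sqrt{3}$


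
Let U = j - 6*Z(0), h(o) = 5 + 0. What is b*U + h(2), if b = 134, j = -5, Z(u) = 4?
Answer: -3881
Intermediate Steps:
h(o) = 5
U = -29 (U = -5 - 6*4 = -5 - 24 = -29)
b*U + h(2) = 134*(-29) + 5 = -3886 + 5 = -3881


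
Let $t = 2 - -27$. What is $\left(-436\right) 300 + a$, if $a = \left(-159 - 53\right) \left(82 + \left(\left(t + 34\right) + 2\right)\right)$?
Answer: $-161964$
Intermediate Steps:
$t = 29$ ($t = 2 + 27 = 29$)
$a = -31164$ ($a = \left(-159 - 53\right) \left(82 + \left(\left(29 + 34\right) + 2\right)\right) = - 212 \left(82 + \left(63 + 2\right)\right) = - 212 \left(82 + 65\right) = \left(-212\right) 147 = -31164$)
$\left(-436\right) 300 + a = \left(-436\right) 300 - 31164 = -130800 - 31164 = -161964$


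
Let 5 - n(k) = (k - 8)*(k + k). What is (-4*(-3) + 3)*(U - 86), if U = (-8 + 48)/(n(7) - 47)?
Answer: -9180/7 ≈ -1311.4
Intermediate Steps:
n(k) = 5 - 2*k*(-8 + k) (n(k) = 5 - (k - 8)*(k + k) = 5 - (-8 + k)*2*k = 5 - 2*k*(-8 + k))
U = -10/7 (U = (-8 + 48)/((5 - 2*7² + 16*7) - 47) = 40/((5 - 2*49 + 112) - 47) = 40/((5 - 98 + 112) - 47) = 40/(19 - 47) = 40/(-28) = 40*(-1/28) = -10/7 ≈ -1.4286)
(-4*(-3) + 3)*(U - 86) = (-4*(-3) + 3)*(-10/7 - 86) = (12 + 3)*(-612/7) = 15*(-612/7) = -9180/7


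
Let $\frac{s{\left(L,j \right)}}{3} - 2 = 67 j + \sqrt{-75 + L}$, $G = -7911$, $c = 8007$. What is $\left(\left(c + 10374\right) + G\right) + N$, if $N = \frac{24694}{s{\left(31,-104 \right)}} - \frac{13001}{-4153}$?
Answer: $\frac{527590281111649}{50381288900} - \frac{12347 i \sqrt{11}}{36393900} \approx 10472.0 - 0.0011252 i$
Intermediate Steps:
$s{\left(L,j \right)} = 6 + 3 \sqrt{-75 + L} + 201 j$ ($s{\left(L,j \right)} = 6 + 3 \left(67 j + \sqrt{-75 + L}\right) = 6 + 3 \left(\sqrt{-75 + L} + 67 j\right) = 6 + \left(3 \sqrt{-75 + L} + 201 j\right) = 6 + 3 \sqrt{-75 + L} + 201 j$)
$N = \frac{13001}{4153} + \frac{24694}{-20898 + 6 i \sqrt{11}}$ ($N = \frac{24694}{6 + 3 \sqrt{-75 + 31} + 201 \left(-104\right)} - \frac{13001}{-4153} = \frac{24694}{6 + 3 \sqrt{-44} - 20904} - - \frac{13001}{4153} = \frac{24694}{6 + 3 \cdot 2 i \sqrt{11} - 20904} + \frac{13001}{4153} = \frac{24694}{6 + 6 i \sqrt{11} - 20904} + \frac{13001}{4153} = \frac{24694}{-20898 + 6 i \sqrt{11}} + \frac{13001}{4153} = \frac{13001}{4153} + \frac{24694}{-20898 + 6 i \sqrt{11}} \approx 1.9489 - 0.0011252 i$)
$\left(\left(c + 10374\right) + G\right) + N = \left(\left(8007 + 10374\right) - 7911\right) + \left(\frac{98186328649}{50381288900} - \frac{12347 i \sqrt{11}}{36393900}\right) = \left(18381 - 7911\right) + \left(\frac{98186328649}{50381288900} - \frac{12347 i \sqrt{11}}{36393900}\right) = 10470 + \left(\frac{98186328649}{50381288900} - \frac{12347 i \sqrt{11}}{36393900}\right) = \frac{527590281111649}{50381288900} - \frac{12347 i \sqrt{11}}{36393900}$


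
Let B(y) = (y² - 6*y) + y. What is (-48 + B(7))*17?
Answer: -578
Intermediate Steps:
B(y) = y² - 5*y
(-48 + B(7))*17 = (-48 + 7*(-5 + 7))*17 = (-48 + 7*2)*17 = (-48 + 14)*17 = -34*17 = -578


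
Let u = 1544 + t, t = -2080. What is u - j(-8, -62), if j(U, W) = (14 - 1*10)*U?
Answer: -504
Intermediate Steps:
j(U, W) = 4*U (j(U, W) = (14 - 10)*U = 4*U)
u = -536 (u = 1544 - 2080 = -536)
u - j(-8, -62) = -536 - 4*(-8) = -536 - 1*(-32) = -536 + 32 = -504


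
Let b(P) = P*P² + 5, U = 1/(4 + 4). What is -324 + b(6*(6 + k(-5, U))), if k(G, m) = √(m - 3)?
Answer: 35159 + 22707*I*√46/4 ≈ 35159.0 + 38502.0*I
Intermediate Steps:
U = ⅛ (U = 1/8 = ⅛ ≈ 0.12500)
k(G, m) = √(-3 + m)
b(P) = 5 + P³ (b(P) = P³ + 5 = 5 + P³)
-324 + b(6*(6 + k(-5, U))) = -324 + (5 + (6*(6 + √(-3 + ⅛)))³) = -324 + (5 + (6*(6 + √(-23/8)))³) = -324 + (5 + (6*(6 + I*√46/4))³) = -324 + (5 + (36 + 3*I*√46/2)³) = -319 + (36 + 3*I*√46/2)³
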